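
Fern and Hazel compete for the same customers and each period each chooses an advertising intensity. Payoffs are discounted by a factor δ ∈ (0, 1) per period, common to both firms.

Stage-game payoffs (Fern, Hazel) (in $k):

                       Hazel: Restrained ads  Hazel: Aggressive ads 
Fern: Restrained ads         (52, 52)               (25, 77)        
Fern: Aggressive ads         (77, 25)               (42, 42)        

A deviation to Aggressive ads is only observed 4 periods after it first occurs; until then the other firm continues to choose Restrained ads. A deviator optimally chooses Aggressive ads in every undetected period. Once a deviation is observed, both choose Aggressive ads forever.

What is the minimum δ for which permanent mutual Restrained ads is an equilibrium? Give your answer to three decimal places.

Deviating for the 4 undetected periods gains 77−52 = 25 per period over cooperation, then loses 52−42 = 10 per period forever once punishment starts.
Gain: 25(1 + δ + … + δ^3); loss: 10·δ^4/(1−δ).
No profitable deviation ⇔ 25(1−δ^4) ≤ 10·δ^4, i.e. δ^4 ≥ 25/(25+10) = 5/7.
Hence δ ≥ (5/7)^(1/4) ≈ 0.919.

0.919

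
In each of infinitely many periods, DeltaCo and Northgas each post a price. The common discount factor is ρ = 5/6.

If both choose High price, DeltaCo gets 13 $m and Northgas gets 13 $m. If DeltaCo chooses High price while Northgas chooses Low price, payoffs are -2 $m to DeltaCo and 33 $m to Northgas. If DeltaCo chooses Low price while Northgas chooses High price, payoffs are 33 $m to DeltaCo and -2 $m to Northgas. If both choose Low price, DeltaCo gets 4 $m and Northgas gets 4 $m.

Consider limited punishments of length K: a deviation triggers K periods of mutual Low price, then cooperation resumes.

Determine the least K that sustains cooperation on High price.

IC: ρ(1−ρ^K)/(1−ρ) ≥ (33−13)/(13−4) = 20/9.
With ρ = 5/6: need 1 − ρ^K ≥ 20/9·(1−5/6)/(5/6), i.e. ρ^K ≤ 0.5556.
Since (5/6)^3 = 0.5787 and (5/6)^4 = 0.4823, the smallest such K is 4.

4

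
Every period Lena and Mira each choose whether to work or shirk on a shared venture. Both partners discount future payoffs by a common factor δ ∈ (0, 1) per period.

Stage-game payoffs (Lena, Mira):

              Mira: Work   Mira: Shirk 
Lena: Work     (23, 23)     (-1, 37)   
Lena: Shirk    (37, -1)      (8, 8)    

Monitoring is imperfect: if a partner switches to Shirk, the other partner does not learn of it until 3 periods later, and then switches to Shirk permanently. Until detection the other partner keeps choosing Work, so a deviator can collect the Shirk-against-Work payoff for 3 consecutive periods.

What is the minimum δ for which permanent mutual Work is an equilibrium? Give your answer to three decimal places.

0.784

Deviating for the 3 undetected periods gains 37−23 = 14 per period over cooperation, then loses 23−8 = 15 per period forever once punishment starts.
Gain: 14(1 + δ + … + δ^2); loss: 15·δ^3/(1−δ).
No profitable deviation ⇔ 14(1−δ^3) ≤ 15·δ^3, i.e. δ^3 ≥ 14/(14+15) = 14/29.
Hence δ ≥ (14/29)^(1/3) ≈ 0.784.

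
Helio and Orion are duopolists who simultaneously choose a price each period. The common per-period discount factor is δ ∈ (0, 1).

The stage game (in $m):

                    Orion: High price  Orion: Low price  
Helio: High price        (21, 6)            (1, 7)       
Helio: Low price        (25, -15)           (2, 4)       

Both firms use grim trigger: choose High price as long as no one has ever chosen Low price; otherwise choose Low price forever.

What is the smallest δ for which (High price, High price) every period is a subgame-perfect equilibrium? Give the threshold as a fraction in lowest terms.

1/3

Helio's threshold: (25−21)/(25−2) = 4/23.
Orion's threshold: (7−6)/(7−4) = 1/3.
4/23 < 1/3, so Orion binds and δ* = 1/3.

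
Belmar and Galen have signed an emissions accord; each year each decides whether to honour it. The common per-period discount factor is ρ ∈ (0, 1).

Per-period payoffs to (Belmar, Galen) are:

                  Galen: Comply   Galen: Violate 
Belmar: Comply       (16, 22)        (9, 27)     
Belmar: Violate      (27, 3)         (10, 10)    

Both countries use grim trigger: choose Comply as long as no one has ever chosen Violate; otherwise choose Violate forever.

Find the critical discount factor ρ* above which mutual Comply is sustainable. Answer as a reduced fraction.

Belmar's threshold: (27−16)/(27−10) = 11/17.
Galen's threshold: (27−22)/(27−10) = 5/17.
11/17 > 5/17, so Belmar binds and ρ* = 11/17.

11/17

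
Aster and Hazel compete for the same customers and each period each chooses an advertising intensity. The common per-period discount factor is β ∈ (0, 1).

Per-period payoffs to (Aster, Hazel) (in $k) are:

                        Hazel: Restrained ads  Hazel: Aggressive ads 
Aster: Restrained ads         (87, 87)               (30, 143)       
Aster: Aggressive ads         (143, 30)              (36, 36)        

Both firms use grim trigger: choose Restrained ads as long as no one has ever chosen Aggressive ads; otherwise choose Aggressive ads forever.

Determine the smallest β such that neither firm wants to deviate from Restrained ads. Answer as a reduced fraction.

One-period gain from deviating is 143 − 87 = 56. The loss is 87 − 36 = 51 in every subsequent period, with present value 51·β/(1−β).
Deviation is unprofitable when 51·β/(1−β) ≥ 56, i.e. β/(1−β) ≥ 56/51.
Equivalently β ≥ 56/(56+51) = 56/107.

56/107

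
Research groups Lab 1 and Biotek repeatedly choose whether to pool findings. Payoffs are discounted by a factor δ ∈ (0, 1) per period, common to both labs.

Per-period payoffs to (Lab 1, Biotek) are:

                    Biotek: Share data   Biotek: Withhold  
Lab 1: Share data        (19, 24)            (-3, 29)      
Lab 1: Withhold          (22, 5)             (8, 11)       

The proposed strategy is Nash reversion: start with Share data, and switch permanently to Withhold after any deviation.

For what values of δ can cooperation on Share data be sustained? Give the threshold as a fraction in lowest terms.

Lab 1: cooperation gives 19 each period; deviation gives 22 once then 8 forever.
  19/(1−δ) ≥ 22 + 8δ/(1−δ) ⇒ δ ≥ 3/14.
Biotek: cooperation gives 24 each period; deviation gives 29 once then 11 forever.
  δ ≥ 5/18.
Both must hold, so the binding constraint is Biotek's: δ ≥ 5/18.

5/18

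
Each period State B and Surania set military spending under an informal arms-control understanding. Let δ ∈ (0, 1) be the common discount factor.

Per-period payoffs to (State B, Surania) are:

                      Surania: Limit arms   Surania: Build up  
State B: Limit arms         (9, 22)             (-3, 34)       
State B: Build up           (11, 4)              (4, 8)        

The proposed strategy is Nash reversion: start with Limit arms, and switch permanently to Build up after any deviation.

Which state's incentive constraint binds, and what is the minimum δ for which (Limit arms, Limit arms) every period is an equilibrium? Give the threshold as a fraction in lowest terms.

Surania; δ ≥ 6/13

State B: cooperation gives 9 each period; deviation gives 11 once then 4 forever.
  9/(1−δ) ≥ 11 + 4δ/(1−δ) ⇒ δ ≥ 2/7.
Surania: cooperation gives 22 each period; deviation gives 34 once then 8 forever.
  δ ≥ 12/26 = 6/13.
Both must hold, so the binding constraint is Surania's: δ ≥ 6/13.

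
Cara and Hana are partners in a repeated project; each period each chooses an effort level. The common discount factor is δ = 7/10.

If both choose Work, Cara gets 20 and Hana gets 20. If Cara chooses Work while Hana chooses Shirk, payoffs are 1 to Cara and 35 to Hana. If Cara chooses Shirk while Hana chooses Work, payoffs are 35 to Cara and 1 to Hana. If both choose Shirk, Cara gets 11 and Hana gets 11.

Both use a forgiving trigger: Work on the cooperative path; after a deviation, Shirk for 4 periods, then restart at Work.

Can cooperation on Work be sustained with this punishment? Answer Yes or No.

Yes

Comparing payoff streams over the 5 periods until play realigns: cooperate → 20(1+δ+…+δ^4); deviate → 35 + 11(δ+…+δ^4).
Cooperation is sustained iff (20−11)(δ+…+δ^4) ≥ 35−20.
δ+…+δ^4 = 7/10·(1−(7/10)^4)/(1−7/10) = 1.7731, and (35−20)/(20−11) = 1.6667.
1.7731 ≥ 1.6667, so cooperation is sustainable.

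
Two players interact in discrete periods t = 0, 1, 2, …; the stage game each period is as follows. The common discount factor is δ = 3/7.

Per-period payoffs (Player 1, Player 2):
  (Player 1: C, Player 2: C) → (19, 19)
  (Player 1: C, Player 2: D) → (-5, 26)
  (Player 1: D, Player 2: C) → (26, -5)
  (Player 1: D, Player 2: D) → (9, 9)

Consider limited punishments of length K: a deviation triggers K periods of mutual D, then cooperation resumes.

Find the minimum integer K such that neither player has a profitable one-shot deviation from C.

4

No profitable deviation requires (19−9)(δ+…+δ^K) ≥ 26−19, i.e. δ+…+δ^K ≥ 7/10 ≈ 0.7000.
With δ = 3/7, the partial sums are K=1: 0.4286, K=2: 0.6122, K=3: 0.6910, K=4: 0.7247.
K = 4 is the first length at which the sum reaches 0.7000.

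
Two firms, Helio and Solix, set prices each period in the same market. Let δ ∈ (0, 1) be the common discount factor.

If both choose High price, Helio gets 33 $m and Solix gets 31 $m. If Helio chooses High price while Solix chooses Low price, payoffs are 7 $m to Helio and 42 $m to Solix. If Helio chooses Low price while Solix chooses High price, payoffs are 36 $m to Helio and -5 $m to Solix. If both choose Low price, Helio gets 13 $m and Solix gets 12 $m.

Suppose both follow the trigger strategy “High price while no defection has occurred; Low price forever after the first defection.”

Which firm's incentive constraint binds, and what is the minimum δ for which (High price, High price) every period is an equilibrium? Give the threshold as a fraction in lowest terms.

Solix; δ ≥ 11/30

Helio's threshold: (36−33)/(36−13) = 3/23.
Solix's threshold: (42−31)/(42−12) = 11/30.
3/23 < 11/30, so Solix binds and δ* = 11/30.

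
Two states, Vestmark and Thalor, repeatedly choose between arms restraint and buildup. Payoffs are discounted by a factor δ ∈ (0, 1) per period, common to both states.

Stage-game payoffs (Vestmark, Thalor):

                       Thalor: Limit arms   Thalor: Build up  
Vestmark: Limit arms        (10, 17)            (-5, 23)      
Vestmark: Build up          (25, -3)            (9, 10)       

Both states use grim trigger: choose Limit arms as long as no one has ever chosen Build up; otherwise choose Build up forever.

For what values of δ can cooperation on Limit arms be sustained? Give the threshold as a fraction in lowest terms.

15/16

For Vestmark: deviation gain 25−10 = 15, per-period punishment loss 10−9 = 1. IC gives δ ≥ 15/16.
For Thalor: gain 6, loss 7 per period, so δ ≥ 6/13.
The tighter constraint is Vestmark's, so cooperation needs δ ≥ 15/16.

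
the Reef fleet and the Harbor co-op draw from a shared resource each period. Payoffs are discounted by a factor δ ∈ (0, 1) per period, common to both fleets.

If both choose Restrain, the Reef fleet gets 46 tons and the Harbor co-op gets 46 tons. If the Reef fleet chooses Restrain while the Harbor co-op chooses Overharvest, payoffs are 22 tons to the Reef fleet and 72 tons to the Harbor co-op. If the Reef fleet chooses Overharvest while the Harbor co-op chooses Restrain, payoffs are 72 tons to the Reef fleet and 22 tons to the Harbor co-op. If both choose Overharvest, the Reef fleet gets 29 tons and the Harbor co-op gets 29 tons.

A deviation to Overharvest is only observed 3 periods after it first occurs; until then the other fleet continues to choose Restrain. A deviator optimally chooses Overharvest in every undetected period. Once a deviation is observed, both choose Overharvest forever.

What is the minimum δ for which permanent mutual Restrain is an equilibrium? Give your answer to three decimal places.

Deviating for the 3 undetected periods gains 72−46 = 26 per period over cooperation, then loses 46−29 = 17 per period forever once punishment starts.
Gain: 26(1 + δ + … + δ^2); loss: 17·δ^3/(1−δ).
No profitable deviation ⇔ 26(1−δ^3) ≤ 17·δ^3, i.e. δ^3 ≥ 26/(26+17) = 26/43.
Hence δ ≥ (26/43)^(1/3) ≈ 0.846.

0.846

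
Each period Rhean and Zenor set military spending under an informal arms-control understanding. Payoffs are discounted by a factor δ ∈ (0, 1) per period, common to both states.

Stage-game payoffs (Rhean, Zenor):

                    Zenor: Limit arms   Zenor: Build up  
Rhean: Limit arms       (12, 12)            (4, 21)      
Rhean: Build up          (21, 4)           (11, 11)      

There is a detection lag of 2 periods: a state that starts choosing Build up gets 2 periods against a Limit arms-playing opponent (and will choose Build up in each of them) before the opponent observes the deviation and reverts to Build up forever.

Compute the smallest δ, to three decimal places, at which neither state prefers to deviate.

A deviator earns 21 for 2 periods, then 11 forever; cooperating earns 12 forever. Multiplying the IC by (1−δ):
12 ≥ 21(1−δ^2) + 11δ^2, so 10·δ^2 ≥ 9 and δ^2 ≥ 9/10.
δ ≥ (9/10)^(1/2) ≈ 0.949.

0.949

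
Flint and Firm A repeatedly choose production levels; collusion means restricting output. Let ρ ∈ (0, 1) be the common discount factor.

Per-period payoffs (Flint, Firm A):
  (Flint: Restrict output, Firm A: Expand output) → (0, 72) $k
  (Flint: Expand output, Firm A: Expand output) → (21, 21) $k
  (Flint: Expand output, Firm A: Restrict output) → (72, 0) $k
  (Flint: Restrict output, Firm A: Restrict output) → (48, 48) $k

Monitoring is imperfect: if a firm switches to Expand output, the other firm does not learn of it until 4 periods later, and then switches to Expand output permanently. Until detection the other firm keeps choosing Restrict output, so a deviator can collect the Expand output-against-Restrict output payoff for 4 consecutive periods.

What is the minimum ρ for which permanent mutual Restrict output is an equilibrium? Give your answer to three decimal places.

0.828

A deviator earns 72 for 4 periods, then 21 forever; cooperating earns 48 forever. Multiplying the IC by (1−ρ):
48 ≥ 72(1−ρ^4) + 21ρ^4, so 51·ρ^4 ≥ 24 and ρ^4 ≥ 8/17.
ρ ≥ (8/17)^(1/4) ≈ 0.828.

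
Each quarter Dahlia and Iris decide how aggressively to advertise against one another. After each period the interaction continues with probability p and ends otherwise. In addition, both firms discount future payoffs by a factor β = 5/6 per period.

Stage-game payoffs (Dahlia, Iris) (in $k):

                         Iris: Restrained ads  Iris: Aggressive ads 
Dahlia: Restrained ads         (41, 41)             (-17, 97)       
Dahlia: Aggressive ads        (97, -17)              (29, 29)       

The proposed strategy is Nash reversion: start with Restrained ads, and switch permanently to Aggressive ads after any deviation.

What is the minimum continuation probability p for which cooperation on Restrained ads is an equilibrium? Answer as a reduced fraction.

Expected continuation weight on next period's payoff is β·p = 5/6·p, which plays the role of the discount factor.
Cooperation requires 5/6·p ≥ (97−41)/(97−29) = 14/17, hence p ≥ 84/85.

84/85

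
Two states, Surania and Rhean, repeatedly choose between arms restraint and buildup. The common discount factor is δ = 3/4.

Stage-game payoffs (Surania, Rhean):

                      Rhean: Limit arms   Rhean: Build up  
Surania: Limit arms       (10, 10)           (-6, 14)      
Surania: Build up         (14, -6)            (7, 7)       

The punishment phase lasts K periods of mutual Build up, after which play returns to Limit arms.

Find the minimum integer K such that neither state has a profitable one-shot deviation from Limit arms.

Need Σ_{k=1}^{K} δ^k ≥ (14−10)/(10−7) = 1.3333 at δ = 3/4.
At K = 2 the sum is 1.3125 < 1.3333; at K = 3 it is 1.7344 ≥ 1.3333.
So the minimum punishment length is K = 3.

3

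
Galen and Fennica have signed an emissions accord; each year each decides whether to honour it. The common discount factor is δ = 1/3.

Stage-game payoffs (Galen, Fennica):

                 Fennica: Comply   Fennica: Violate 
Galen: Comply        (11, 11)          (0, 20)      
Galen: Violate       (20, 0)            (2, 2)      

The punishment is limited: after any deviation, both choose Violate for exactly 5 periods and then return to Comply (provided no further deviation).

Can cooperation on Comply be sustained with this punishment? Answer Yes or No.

No

IC: δ+…+δ^5 ≥ (20−11)/(11−2) = 1.
At δ = 1/3: partial sum = 0.4979 < 1.0000. Cooperation not sustainable.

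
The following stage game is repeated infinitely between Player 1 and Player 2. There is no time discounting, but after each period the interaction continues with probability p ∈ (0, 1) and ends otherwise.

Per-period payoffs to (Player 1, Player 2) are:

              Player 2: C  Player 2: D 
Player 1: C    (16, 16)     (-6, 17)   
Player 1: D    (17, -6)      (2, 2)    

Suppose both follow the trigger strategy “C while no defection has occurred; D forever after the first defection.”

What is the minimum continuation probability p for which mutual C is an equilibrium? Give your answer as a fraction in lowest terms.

1/15

Expected cooperation value is 16 + p·16 + p²·16 + … = 16/(1−p); deviation gives 17 + p·2/(1−p).
16 ≥ 17(1−p) + 2p ⇒ 15p ≥ 1 ⇒ p ≥ 1/15.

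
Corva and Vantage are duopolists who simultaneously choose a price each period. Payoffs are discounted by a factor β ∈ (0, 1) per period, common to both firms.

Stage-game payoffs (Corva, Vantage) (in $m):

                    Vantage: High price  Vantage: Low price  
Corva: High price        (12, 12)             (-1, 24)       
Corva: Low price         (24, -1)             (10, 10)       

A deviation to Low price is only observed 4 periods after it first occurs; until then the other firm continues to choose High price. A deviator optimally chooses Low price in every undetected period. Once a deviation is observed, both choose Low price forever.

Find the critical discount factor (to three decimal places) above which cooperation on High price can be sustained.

0.962

The best deviation is to choose Low price for all 4 undetected periods, earning 24 each, then 10 forever once detected.
Deviation value: 24(1−β^4)/(1−β) + 10β^4/(1−β); cooperation value: 12/(1−β).
IC: 12 ≥ 24(1−β^4) + 10β^4 = 24 − 14β^4.
So β^4 ≥ 12/14 = 6/7, giving β ≥ (6/7)^(1/4) ≈ 0.962.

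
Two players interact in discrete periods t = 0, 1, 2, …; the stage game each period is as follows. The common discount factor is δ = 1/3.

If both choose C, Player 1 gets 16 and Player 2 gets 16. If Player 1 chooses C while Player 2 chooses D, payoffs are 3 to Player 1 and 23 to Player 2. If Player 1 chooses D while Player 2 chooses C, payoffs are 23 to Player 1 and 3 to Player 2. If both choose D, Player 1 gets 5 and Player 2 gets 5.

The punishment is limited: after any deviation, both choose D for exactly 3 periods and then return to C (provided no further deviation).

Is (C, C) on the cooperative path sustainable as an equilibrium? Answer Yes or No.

A one-shot deviation gives 23 now, then 5 for 3 periods, then back to 16.
Gain from deviating: (23−16) today; loss: (16−5) in each of the next 3 periods.
No-deviation condition: (16−5)(δ+…+δ^3) ≥ 23−16, i.e. δ+…+δ^3 ≥ 7/11.
At δ = 1/3: δ+…+δ^3 = 0.4815 < 0.6364.
So cooperation is not sustainable.

No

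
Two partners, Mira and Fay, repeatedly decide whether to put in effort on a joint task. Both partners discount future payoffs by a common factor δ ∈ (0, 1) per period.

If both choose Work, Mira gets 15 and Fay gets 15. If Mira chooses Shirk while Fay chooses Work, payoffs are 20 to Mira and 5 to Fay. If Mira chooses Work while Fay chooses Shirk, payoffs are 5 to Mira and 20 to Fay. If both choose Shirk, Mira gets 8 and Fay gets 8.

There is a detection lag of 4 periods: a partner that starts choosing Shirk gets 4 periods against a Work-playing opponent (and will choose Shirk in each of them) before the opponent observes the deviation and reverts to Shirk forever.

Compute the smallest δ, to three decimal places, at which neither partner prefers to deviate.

0.803

A deviator earns 20 for 4 periods, then 8 forever; cooperating earns 15 forever. Multiplying the IC by (1−δ):
15 ≥ 20(1−δ^4) + 8δ^4, so 12·δ^4 ≥ 5 and δ^4 ≥ 5/12.
δ ≥ (5/12)^(1/4) ≈ 0.803.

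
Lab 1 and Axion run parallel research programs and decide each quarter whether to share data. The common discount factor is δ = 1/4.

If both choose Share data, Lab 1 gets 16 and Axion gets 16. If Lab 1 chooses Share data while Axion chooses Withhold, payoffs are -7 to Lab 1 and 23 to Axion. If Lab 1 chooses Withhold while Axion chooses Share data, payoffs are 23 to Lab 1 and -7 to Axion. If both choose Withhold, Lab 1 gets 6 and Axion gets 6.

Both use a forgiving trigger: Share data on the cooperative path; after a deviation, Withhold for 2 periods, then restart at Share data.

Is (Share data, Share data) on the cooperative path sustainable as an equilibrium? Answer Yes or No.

No

IC: δ+…+δ^2 ≥ (23−16)/(16−6) = 7/10.
At δ = 1/4: partial sum = 0.3125 < 0.7000. Cooperation not sustainable.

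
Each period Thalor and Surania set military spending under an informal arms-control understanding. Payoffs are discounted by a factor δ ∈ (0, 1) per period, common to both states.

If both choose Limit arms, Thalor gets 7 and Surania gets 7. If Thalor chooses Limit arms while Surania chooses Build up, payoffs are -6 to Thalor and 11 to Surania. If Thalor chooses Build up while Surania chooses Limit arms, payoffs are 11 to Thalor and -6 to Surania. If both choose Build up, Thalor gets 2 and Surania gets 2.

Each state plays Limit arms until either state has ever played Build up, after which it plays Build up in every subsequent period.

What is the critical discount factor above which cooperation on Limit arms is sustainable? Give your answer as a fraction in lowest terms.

4/9

One-period gain from deviating is 11 − 7 = 4. The loss is 7 − 2 = 5 in every subsequent period, with present value 5·δ/(1−δ).
Deviation is unprofitable when 5·δ/(1−δ) ≥ 4, i.e. δ/(1−δ) ≥ 4/5.
Equivalently δ ≥ 4/(4+5) = 4/9.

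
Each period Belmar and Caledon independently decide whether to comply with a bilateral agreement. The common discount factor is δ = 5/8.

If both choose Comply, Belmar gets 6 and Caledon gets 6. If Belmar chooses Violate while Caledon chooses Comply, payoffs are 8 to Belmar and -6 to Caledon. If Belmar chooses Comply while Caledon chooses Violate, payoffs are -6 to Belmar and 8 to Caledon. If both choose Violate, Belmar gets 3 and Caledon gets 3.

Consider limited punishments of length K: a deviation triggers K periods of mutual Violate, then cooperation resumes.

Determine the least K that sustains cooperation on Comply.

IC: δ(1−δ^K)/(1−δ) ≥ (8−6)/(6−3) = 2/3.
With δ = 5/8: need 1 − δ^K ≥ 2/3·(1−5/8)/(5/8), i.e. δ^K ≤ 0.6000.
Since (5/8)^1 = 0.6250 and (5/8)^2 = 0.3906, the smallest such K is 2.

2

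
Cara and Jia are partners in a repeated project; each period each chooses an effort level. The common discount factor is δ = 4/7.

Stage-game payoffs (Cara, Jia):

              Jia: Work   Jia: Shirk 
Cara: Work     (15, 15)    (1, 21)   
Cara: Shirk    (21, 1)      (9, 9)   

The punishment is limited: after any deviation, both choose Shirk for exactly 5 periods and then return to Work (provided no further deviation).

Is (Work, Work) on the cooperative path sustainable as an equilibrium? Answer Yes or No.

Yes

Comparing payoff streams over the 6 periods until play realigns: cooperate → 15(1+δ+…+δ^5); deviate → 21 + 9(δ+…+δ^5).
Cooperation is sustained iff (15−9)(δ+…+δ^5) ≥ 21−15.
δ+…+δ^5 = 4/7·(1−(4/7)^5)/(1−4/7) = 1.2521, and (21−15)/(15−9) = 1.0000.
1.2521 ≥ 1.0000, so cooperation is sustainable.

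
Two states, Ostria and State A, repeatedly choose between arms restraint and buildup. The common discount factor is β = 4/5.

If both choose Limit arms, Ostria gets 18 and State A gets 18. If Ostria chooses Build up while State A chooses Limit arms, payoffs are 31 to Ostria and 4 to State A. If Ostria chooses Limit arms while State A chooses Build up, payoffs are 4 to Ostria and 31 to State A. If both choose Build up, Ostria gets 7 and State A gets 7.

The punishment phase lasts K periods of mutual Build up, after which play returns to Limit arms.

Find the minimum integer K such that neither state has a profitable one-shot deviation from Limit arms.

IC: β(1−β^K)/(1−β) ≥ (31−18)/(18−7) = 13/11.
With β = 4/5: need 1 − β^K ≥ 13/11·(1−4/5)/(4/5), i.e. β^K ≤ 0.7045.
Since (4/5)^1 = 0.8000 and (4/5)^2 = 0.6400, the smallest such K is 2.

2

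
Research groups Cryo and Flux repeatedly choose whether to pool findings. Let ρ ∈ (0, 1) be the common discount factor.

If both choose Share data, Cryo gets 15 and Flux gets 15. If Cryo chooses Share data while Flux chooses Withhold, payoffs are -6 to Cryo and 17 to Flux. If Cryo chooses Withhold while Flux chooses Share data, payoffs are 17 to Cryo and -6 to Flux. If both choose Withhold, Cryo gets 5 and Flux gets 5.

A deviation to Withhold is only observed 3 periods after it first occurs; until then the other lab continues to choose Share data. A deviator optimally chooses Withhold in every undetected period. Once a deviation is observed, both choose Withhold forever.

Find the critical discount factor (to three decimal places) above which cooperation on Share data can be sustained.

0.550

Deviating for the 3 undetected periods gains 17−15 = 2 per period over cooperation, then loses 15−5 = 10 per period forever once punishment starts.
Gain: 2(1 + ρ + … + ρ^2); loss: 10·ρ^3/(1−ρ).
No profitable deviation ⇔ 2(1−ρ^3) ≤ 10·ρ^3, i.e. ρ^3 ≥ 2/(2+10) = 1/6.
Hence ρ ≥ (1/6)^(1/3) ≈ 0.550.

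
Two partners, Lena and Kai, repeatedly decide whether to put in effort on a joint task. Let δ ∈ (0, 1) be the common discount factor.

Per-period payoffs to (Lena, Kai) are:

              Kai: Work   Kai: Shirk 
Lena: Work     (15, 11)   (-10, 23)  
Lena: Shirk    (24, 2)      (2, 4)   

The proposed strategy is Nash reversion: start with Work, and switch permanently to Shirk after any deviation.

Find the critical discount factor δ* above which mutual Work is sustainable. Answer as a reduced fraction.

For Lena: deviation gain 24−15 = 9, per-period punishment loss 15−2 = 13. IC gives δ ≥ 9/22.
For Kai: gain 12, loss 7 per period, so δ ≥ 12/19.
The tighter constraint is Kai's, so cooperation needs δ ≥ 12/19.

12/19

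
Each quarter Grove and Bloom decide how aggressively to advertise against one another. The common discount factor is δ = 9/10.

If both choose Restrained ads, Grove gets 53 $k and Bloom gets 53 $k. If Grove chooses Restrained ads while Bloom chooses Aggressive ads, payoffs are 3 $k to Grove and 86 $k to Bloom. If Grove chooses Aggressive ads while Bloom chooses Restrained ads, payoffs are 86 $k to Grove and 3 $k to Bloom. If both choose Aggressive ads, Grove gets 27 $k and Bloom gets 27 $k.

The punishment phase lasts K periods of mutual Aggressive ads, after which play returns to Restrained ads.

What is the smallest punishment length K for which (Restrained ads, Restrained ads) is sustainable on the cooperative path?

IC: δ(1−δ^K)/(1−δ) ≥ (86−53)/(53−27) = 33/26.
With δ = 9/10: need 1 − δ^K ≥ 33/26·(1−9/10)/(9/10), i.e. δ^K ≤ 0.8590.
Since (9/10)^1 = 0.9000 and (9/10)^2 = 0.8100, the smallest such K is 2.

2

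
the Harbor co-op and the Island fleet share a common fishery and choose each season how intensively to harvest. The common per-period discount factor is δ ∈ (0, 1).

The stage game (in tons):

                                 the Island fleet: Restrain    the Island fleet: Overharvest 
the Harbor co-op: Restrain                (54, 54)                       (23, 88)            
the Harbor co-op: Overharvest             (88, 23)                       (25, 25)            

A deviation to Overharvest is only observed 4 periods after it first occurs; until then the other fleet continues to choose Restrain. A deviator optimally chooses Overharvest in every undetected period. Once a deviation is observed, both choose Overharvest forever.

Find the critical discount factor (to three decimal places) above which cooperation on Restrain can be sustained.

0.857

The best deviation is to choose Overharvest for all 4 undetected periods, earning 88 each, then 25 forever once detected.
Deviation value: 88(1−δ^4)/(1−δ) + 25δ^4/(1−δ); cooperation value: 54/(1−δ).
IC: 54 ≥ 88(1−δ^4) + 25δ^4 = 88 − 63δ^4.
So δ^4 ≥ 34/63, giving δ ≥ (34/63)^(1/4) ≈ 0.857.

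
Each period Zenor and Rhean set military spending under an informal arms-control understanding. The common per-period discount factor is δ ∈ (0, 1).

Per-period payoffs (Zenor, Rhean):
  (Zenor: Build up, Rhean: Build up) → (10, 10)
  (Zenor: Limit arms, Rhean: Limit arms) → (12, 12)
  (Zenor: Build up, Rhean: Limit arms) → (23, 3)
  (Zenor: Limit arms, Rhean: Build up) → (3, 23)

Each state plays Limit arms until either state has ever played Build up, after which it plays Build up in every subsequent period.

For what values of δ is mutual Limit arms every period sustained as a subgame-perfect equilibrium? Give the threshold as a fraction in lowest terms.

11/13

Cooperation forever yields 12 each period: 12/(1−δ).
Deviating yields 23 once, then 10 forever: 23 + 10δ/(1−δ).
No profitable deviation requires 12/(1−δ) ≥ 23 + 10δ/(1−δ).
Multiplying by (1−δ): 12 ≥ 23(1−δ) + 10δ = 23 − 13δ.
So 13δ ≥ 11, i.e. δ ≥ 11/13.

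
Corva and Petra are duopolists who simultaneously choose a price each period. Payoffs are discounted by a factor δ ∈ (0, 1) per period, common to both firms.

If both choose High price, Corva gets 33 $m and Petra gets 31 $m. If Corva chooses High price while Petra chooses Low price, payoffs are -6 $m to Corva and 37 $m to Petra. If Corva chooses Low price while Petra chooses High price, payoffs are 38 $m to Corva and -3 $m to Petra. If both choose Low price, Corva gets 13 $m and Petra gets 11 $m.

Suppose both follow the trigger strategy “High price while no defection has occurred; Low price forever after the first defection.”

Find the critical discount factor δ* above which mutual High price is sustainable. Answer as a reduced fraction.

For Corva: deviation gain 38−33 = 5, per-period punishment loss 33−13 = 20. IC gives δ ≥ 5/25 = 1/5.
For Petra: gain 6, loss 20 per period, so δ ≥ 6/26 = 3/13.
The tighter constraint is Petra's, so cooperation needs δ ≥ 3/13.

3/13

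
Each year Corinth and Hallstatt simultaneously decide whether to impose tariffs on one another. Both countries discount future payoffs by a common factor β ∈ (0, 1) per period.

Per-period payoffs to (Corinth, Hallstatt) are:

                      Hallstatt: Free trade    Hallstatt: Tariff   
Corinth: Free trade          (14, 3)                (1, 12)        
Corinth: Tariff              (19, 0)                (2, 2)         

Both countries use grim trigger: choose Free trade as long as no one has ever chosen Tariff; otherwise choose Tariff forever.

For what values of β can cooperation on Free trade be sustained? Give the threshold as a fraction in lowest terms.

Corinth: cooperation gives 14 each period; deviation gives 19 once then 2 forever.
  14/(1−β) ≥ 19 + 2β/(1−β) ⇒ β ≥ 5/17.
Hallstatt: cooperation gives 3 each period; deviation gives 12 once then 2 forever.
  β ≥ 9/10.
Both must hold, so the binding constraint is Hallstatt's: β ≥ 9/10.

9/10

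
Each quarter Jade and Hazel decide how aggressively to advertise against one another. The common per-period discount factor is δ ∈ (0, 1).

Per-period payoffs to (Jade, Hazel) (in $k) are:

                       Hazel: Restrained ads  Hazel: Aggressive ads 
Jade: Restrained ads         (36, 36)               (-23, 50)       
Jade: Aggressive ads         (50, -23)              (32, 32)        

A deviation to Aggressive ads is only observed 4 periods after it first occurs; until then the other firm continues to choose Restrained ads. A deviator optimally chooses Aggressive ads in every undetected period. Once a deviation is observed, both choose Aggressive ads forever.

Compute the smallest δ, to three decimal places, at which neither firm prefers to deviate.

0.939

The best deviation is to choose Aggressive ads for all 4 undetected periods, earning 50 each, then 32 forever once detected.
Deviation value: 50(1−δ^4)/(1−δ) + 32δ^4/(1−δ); cooperation value: 36/(1−δ).
IC: 36 ≥ 50(1−δ^4) + 32δ^4 = 50 − 18δ^4.
So δ^4 ≥ 14/18 = 7/9, giving δ ≥ (7/9)^(1/4) ≈ 0.939.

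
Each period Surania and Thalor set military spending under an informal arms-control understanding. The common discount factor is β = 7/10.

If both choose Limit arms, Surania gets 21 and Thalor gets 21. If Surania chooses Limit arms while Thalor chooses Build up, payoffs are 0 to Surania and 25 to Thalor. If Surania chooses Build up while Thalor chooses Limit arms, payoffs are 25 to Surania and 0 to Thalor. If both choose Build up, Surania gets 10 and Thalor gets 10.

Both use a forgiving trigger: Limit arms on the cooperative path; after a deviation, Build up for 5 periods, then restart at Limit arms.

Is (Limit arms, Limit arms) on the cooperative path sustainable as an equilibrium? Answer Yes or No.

A one-shot deviation gives 25 now, then 10 for 5 periods, then back to 21.
Gain from deviating: (25−21) today; loss: (21−10) in each of the next 5 periods.
No-deviation condition: (21−10)(β+…+β^5) ≥ 25−21, i.e. β+…+β^5 ≥ 4/11.
At β = 7/10: β+…+β^5 = 1.9412 ≥ 0.3636.
So cooperation is sustainable.

Yes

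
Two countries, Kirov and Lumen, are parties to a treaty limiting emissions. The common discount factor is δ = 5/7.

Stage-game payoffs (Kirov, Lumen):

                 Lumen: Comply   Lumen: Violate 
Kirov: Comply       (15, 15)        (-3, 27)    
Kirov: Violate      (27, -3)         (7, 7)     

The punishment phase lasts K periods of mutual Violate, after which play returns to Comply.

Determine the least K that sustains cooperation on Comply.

3

No profitable deviation requires (15−7)(δ+…+δ^K) ≥ 27−15, i.e. δ+…+δ^K ≥ 3/2 ≈ 1.5000.
With δ = 5/7, the partial sums are K=1: 0.7143, K=2: 1.2245, K=3: 1.5889.
K = 3 is the first length at which the sum reaches 1.5000.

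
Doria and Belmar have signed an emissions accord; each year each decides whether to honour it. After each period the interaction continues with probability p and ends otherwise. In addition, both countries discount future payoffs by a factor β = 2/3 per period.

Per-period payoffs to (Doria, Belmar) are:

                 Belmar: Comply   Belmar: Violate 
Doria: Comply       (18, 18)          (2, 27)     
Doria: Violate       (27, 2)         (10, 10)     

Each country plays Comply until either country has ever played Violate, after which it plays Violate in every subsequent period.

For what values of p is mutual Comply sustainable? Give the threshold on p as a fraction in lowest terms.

27/34

Expected continuation weight on next period's payoff is β·p = 2/3·p, which plays the role of the discount factor.
Cooperation requires 2/3·p ≥ (27−18)/(27−10) = 9/17, hence p ≥ 27/34.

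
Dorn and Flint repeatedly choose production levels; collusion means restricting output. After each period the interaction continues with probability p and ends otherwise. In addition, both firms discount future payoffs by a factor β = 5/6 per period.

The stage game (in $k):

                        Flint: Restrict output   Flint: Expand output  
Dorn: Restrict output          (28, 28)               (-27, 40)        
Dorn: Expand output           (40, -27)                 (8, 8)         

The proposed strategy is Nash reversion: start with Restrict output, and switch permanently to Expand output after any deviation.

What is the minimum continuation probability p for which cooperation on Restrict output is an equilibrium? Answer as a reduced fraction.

With continuation probability p and discount β, the effective per-period discount factor is βp.
Grim-trigger IC: βp ≥ (40−28)/(40−8) = 3/8.
So p ≥ (3/8)/(5/6) = 9/20.

9/20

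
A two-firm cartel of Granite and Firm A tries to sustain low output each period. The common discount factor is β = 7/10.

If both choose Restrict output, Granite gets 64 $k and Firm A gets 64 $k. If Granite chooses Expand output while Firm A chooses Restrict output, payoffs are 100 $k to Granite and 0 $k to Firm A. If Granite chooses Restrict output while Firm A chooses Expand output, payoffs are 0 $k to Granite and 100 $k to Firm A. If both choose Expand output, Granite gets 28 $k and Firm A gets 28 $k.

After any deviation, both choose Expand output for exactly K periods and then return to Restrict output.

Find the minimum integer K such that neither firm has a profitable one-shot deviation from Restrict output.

IC: β(1−β^K)/(1−β) ≥ (100−64)/(64−28) = 1.
With β = 7/10: need 1 − β^K ≥ 1·(1−7/10)/(7/10), i.e. β^K ≤ 0.5714.
Since (7/10)^1 = 0.7000 and (7/10)^2 = 0.4900, the smallest such K is 2.

2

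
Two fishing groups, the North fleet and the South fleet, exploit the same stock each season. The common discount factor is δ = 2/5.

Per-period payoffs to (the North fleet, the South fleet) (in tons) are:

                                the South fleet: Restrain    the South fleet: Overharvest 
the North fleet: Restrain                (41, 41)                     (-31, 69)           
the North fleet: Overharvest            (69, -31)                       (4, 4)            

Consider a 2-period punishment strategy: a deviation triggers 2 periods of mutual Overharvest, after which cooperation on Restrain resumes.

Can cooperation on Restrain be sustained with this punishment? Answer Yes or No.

IC: δ+…+δ^2 ≥ (69−41)/(41−4) = 28/37.
At δ = 2/5: partial sum = 0.5600 < 0.7568. Cooperation not sustainable.

No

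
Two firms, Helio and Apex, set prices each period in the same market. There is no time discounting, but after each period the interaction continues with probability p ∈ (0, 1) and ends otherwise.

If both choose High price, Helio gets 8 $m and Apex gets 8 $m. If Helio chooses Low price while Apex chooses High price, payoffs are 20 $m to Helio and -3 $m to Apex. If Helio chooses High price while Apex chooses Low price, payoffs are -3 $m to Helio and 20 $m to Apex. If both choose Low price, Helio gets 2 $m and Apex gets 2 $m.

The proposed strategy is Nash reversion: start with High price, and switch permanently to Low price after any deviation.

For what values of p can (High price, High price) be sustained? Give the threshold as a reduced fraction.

2/3

Expected cooperation value is 8 + p·8 + p²·8 + … = 8/(1−p); deviation gives 20 + p·2/(1−p).
8 ≥ 20(1−p) + 2p ⇒ 18p ≥ 12 ⇒ p ≥ 12/18 = 2/3.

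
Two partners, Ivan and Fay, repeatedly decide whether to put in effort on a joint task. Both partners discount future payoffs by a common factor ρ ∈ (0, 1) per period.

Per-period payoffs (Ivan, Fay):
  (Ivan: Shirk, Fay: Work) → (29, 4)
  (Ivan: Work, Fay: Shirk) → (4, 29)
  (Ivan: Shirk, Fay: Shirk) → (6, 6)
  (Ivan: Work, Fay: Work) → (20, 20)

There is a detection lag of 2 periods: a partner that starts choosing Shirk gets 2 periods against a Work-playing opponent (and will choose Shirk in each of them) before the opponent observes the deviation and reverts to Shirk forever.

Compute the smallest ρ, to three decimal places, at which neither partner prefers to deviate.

Deviating for the 2 undetected periods gains 29−20 = 9 per period over cooperation, then loses 20−6 = 14 per period forever once punishment starts.
Gain: 9(1 + ρ + … + ρ^1); loss: 14·ρ^2/(1−ρ).
No profitable deviation ⇔ 9(1−ρ^2) ≤ 14·ρ^2, i.e. ρ^2 ≥ 9/(9+14) = 9/23.
Hence ρ ≥ (9/23)^(1/2) ≈ 0.626.

0.626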